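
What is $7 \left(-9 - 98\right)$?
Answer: $-749$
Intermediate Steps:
$7 \left(-9 - 98\right) = 7 \left(-107\right) = -749$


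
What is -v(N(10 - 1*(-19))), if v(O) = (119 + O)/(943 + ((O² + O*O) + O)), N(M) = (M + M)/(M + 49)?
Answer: -91065/718558 ≈ -0.12673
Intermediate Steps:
N(M) = 2*M/(49 + M) (N(M) = (2*M)/(49 + M) = 2*M/(49 + M))
v(O) = (119 + O)/(943 + O + 2*O²) (v(O) = (119 + O)/(943 + ((O² + O²) + O)) = (119 + O)/(943 + (2*O² + O)) = (119 + O)/(943 + (O + 2*O²)) = (119 + O)/(943 + O + 2*O²))
-v(N(10 - 1*(-19))) = -(119 + 2*(10 - 1*(-19))/(49 + (10 - 1*(-19))))/(943 + 2*(10 - 1*(-19))/(49 + (10 - 1*(-19))) + 2*(2*(10 - 1*(-19))/(49 + (10 - 1*(-19))))²) = -(119 + 2*(10 + 19)/(49 + (10 + 19)))/(943 + 2*(10 + 19)/(49 + (10 + 19)) + 2*(2*(10 + 19)/(49 + (10 + 19)))²) = -(119 + 2*29/(49 + 29))/(943 + 2*29/(49 + 29) + 2*(2*29/(49 + 29))²) = -(119 + 2*29/78)/(943 + 2*29/78 + 2*(2*29/78)²) = -(119 + 2*29*(1/78))/(943 + 2*29*(1/78) + 2*(2*29*(1/78))²) = -(119 + 29/39)/(943 + 29/39 + 2*(29/39)²) = -4670/((943 + 29/39 + 2*(841/1521))*39) = -4670/((943 + 29/39 + 1682/1521)*39) = -4670/(1437116/1521*39) = -1521*4670/(1437116*39) = -1*91065/718558 = -91065/718558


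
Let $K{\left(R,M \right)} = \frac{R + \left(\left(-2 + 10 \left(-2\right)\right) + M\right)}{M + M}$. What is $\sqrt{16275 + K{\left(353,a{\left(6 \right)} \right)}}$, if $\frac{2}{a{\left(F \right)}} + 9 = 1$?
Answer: $\frac{\sqrt{62454}}{2} \approx 124.95$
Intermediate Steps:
$a{\left(F \right)} = - \frac{1}{4}$ ($a{\left(F \right)} = \frac{2}{-9 + 1} = \frac{2}{-8} = 2 \left(- \frac{1}{8}\right) = - \frac{1}{4}$)
$K{\left(R,M \right)} = \frac{-22 + M + R}{2 M}$ ($K{\left(R,M \right)} = \frac{R + \left(\left(-2 - 20\right) + M\right)}{2 M} = \left(R + \left(-22 + M\right)\right) \frac{1}{2 M} = \left(-22 + M + R\right) \frac{1}{2 M} = \frac{-22 + M + R}{2 M}$)
$\sqrt{16275 + K{\left(353,a{\left(6 \right)} \right)}} = \sqrt{16275 + \frac{-22 - \frac{1}{4} + 353}{2 \left(- \frac{1}{4}\right)}} = \sqrt{16275 + \frac{1}{2} \left(-4\right) \frac{1323}{4}} = \sqrt{16275 - \frac{1323}{2}} = \sqrt{\frac{31227}{2}} = \frac{\sqrt{62454}}{2}$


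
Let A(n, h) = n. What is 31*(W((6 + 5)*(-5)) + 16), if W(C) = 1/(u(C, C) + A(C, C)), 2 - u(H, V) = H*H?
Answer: 1526657/3078 ≈ 495.99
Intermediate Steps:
u(H, V) = 2 - H**2 (u(H, V) = 2 - H*H = 2 - H**2)
W(C) = 1/(2 + C - C**2) (W(C) = 1/((2 - C**2) + C) = 1/(2 + C - C**2))
31*(W((6 + 5)*(-5)) + 16) = 31*(1/(2 + (6 + 5)*(-5) - ((6 + 5)*(-5))**2) + 16) = 31*(1/(2 + 11*(-5) - (11*(-5))**2) + 16) = 31*(1/(2 - 55 - 1*(-55)**2) + 16) = 31*(1/(2 - 55 - 1*3025) + 16) = 31*(1/(2 - 55 - 3025) + 16) = 31*(1/(-3078) + 16) = 31*(-1/3078 + 16) = 31*(49247/3078) = 1526657/3078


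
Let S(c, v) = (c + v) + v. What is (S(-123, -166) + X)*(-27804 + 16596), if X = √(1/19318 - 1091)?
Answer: 5099640 - 5604*I*√407144950966/9659 ≈ 5.0996e+6 - 3.702e+5*I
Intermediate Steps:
X = I*√407144950966/19318 (X = √(1/19318 - 1091) = √(-21075937/19318) = I*√407144950966/19318 ≈ 33.03*I)
S(c, v) = c + 2*v
(S(-123, -166) + X)*(-27804 + 16596) = ((-123 + 2*(-166)) + I*√407144950966/19318)*(-27804 + 16596) = ((-123 - 332) + I*√407144950966/19318)*(-11208) = (-455 + I*√407144950966/19318)*(-11208) = 5099640 - 5604*I*√407144950966/9659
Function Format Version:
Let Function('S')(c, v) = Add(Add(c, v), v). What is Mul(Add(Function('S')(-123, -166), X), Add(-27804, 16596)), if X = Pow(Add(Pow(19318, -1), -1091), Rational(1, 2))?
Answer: Add(5099640, Mul(Rational(-5604, 9659), I, Pow(407144950966, Rational(1, 2)))) ≈ Add(5.0996e+6, Mul(-3.7020e+5, I))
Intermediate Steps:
X = Mul(Rational(1, 19318), I, Pow(407144950966, Rational(1, 2))) (X = Pow(Add(Rational(1, 19318), -1091), Rational(1, 2)) = Pow(Rational(-21075937, 19318), Rational(1, 2)) = Mul(Rational(1, 19318), I, Pow(407144950966, Rational(1, 2))) ≈ Mul(33.030, I))
Function('S')(c, v) = Add(c, Mul(2, v))
Mul(Add(Function('S')(-123, -166), X), Add(-27804, 16596)) = Mul(Add(Add(-123, Mul(2, -166)), Mul(Rational(1, 19318), I, Pow(407144950966, Rational(1, 2)))), Add(-27804, 16596)) = Mul(Add(Add(-123, -332), Mul(Rational(1, 19318), I, Pow(407144950966, Rational(1, 2)))), -11208) = Mul(Add(-455, Mul(Rational(1, 19318), I, Pow(407144950966, Rational(1, 2)))), -11208) = Add(5099640, Mul(Rational(-5604, 9659), I, Pow(407144950966, Rational(1, 2))))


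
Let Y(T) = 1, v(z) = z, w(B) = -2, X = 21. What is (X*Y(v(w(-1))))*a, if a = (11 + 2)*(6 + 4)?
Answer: 2730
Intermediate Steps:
a = 130 (a = 13*10 = 130)
(X*Y(v(w(-1))))*a = (21*1)*130 = 21*130 = 2730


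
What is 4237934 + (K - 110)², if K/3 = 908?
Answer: 11070930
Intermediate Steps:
K = 2724 (K = 3*908 = 2724)
4237934 + (K - 110)² = 4237934 + (2724 - 110)² = 4237934 + 2614² = 4237934 + 6832996 = 11070930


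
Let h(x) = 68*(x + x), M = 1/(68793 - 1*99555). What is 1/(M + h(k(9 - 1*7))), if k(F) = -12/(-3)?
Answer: 30762/16734527 ≈ 0.0018382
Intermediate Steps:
M = -1/30762 (M = 1/(68793 - 99555) = 1/(-30762) = -1/30762 ≈ -3.2508e-5)
k(F) = 4 (k(F) = -12*(-⅓) = 4)
h(x) = 136*x (h(x) = 68*(2*x) = 136*x)
1/(M + h(k(9 - 1*7))) = 1/(-1/30762 + 136*4) = 1/(-1/30762 + 544) = 1/(16734527/30762) = 30762/16734527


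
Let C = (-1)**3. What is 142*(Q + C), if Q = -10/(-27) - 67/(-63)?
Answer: 11644/189 ≈ 61.608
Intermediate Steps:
C = -1
Q = 271/189 (Q = -10*(-1/27) - 67*(-1/63) = 10/27 + 67/63 = 271/189 ≈ 1.4339)
142*(Q + C) = 142*(271/189 - 1) = 142*(82/189) = 11644/189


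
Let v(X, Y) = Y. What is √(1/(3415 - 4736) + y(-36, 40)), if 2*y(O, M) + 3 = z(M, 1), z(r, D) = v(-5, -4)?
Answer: I*√24435858/2642 ≈ 1.871*I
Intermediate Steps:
z(r, D) = -4
y(O, M) = -7/2 (y(O, M) = -3/2 + (½)*(-4) = -3/2 - 2 = -7/2)
√(1/(3415 - 4736) + y(-36, 40)) = √(1/(3415 - 4736) - 7/2) = √(1/(-1321) - 7/2) = √(-1/1321 - 7/2) = √(-9249/2642) = I*√24435858/2642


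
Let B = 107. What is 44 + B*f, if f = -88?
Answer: -9372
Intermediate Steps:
44 + B*f = 44 + 107*(-88) = 44 - 9416 = -9372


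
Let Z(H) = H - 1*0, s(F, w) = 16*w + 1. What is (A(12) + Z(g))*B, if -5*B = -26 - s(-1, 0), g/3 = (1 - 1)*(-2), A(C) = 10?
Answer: 54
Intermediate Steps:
g = 0 (g = 3*((1 - 1)*(-2)) = 3*(0*(-2)) = 3*0 = 0)
s(F, w) = 1 + 16*w
B = 27/5 (B = -(-26 - (1 + 16*0))/5 = -(-26 - (1 + 0))/5 = -(-26 - 1*1)/5 = -(-26 - 1)/5 = -⅕*(-27) = 27/5 ≈ 5.4000)
Z(H) = H (Z(H) = H + 0 = H)
(A(12) + Z(g))*B = (10 + 0)*(27/5) = 10*(27/5) = 54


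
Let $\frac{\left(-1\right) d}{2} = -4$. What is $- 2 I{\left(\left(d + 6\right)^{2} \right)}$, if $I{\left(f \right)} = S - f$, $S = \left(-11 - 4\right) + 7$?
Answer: $408$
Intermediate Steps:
$S = -8$ ($S = -15 + 7 = -8$)
$d = 8$ ($d = \left(-2\right) \left(-4\right) = 8$)
$I{\left(f \right)} = -8 - f$
$- 2 I{\left(\left(d + 6\right)^{2} \right)} = - 2 \left(-8 - \left(8 + 6\right)^{2}\right) = - 2 \left(-8 - 14^{2}\right) = - 2 \left(-8 - 196\right) = \left(-2\right) \left(-204\right) = 408$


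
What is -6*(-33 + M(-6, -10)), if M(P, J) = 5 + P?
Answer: 204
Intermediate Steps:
-6*(-33 + M(-6, -10)) = -6*(-33 + (5 - 6)) = -6*(-33 - 1) = -6*(-34) = 204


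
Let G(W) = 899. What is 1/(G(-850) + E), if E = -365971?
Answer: -1/365072 ≈ -2.7392e-6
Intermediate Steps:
1/(G(-850) + E) = 1/(899 - 365971) = 1/(-365072) = -1/365072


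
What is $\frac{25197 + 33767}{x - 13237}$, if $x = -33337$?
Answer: $- \frac{29482}{23287} \approx -1.266$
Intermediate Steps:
$\frac{25197 + 33767}{x - 13237} = \frac{25197 + 33767}{-33337 - 13237} = \frac{58964}{-46574} = 58964 \left(- \frac{1}{46574}\right) = - \frac{29482}{23287}$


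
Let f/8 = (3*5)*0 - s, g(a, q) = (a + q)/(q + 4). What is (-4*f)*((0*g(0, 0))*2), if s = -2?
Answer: 0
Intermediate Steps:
g(a, q) = (a + q)/(4 + q)
f = 16 (f = 8*((3*5)*0 - 1*(-2)) = 8*(15*0 + 2) = 8*(0 + 2) = 8*2 = 16)
(-4*f)*((0*g(0, 0))*2) = (-4*16)*((0*((0 + 0)/(4 + 0)))*2) = -64*0*(0/4)*2 = -64*0*((1/4)*0)*2 = -64*0*0*2 = -0*2 = -64*0 = 0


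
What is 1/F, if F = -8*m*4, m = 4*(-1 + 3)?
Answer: -1/256 ≈ -0.0039063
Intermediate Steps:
m = 8 (m = 4*2 = 8)
F = -256 (F = -8*8*4 = -64*4 = -256)
1/F = 1/(-256) = -1/256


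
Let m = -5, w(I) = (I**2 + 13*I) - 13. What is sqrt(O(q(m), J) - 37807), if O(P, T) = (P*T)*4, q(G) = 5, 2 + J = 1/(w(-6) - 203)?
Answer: I*sqrt(629813217)/129 ≈ 194.54*I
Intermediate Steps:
w(I) = -13 + I**2 + 13*I
J = -517/258 (J = -2 + 1/((-13 + (-6)**2 + 13*(-6)) - 203) = -2 + 1/((-13 + 36 - 78) - 203) = -2 + 1/(-55 - 203) = -2 + 1/(-258) = -2 - 1/258 = -517/258 ≈ -2.0039)
O(P, T) = 4*P*T
sqrt(O(q(m), J) - 37807) = sqrt(4*5*(-517/258) - 37807) = sqrt(-5170/129 - 37807) = sqrt(-4882273/129) = I*sqrt(629813217)/129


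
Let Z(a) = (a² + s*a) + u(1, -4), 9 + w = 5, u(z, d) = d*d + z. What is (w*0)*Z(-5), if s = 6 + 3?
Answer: 0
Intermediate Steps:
u(z, d) = z + d² (u(z, d) = d² + z = z + d²)
w = -4 (w = -9 + 5 = -4)
s = 9
Z(a) = 17 + a² + 9*a (Z(a) = (a² + 9*a) + (1 + (-4)²) = (a² + 9*a) + (1 + 16) = (a² + 9*a) + 17 = 17 + a² + 9*a)
(w*0)*Z(-5) = (-4*0)*(17 + (-5)² + 9*(-5)) = 0*(17 + 25 - 45) = 0*(-3) = 0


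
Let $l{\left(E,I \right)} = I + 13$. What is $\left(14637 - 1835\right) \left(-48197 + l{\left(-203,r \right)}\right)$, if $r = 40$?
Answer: $-616339488$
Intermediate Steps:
$l{\left(E,I \right)} = 13 + I$
$\left(14637 - 1835\right) \left(-48197 + l{\left(-203,r \right)}\right) = \left(14637 - 1835\right) \left(-48197 + \left(13 + 40\right)\right) = 12802 \left(-48197 + 53\right) = 12802 \left(-48144\right) = -616339488$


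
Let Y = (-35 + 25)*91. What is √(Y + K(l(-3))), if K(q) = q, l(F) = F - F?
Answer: I*√910 ≈ 30.166*I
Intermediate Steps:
l(F) = 0
Y = -910 (Y = -10*91 = -910)
√(Y + K(l(-3))) = √(-910 + 0) = √(-910) = I*√910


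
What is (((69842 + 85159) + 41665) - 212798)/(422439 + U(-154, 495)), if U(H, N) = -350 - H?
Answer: -16132/422243 ≈ -0.038206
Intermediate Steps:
(((69842 + 85159) + 41665) - 212798)/(422439 + U(-154, 495)) = (((69842 + 85159) + 41665) - 212798)/(422439 + (-350 - 1*(-154))) = ((155001 + 41665) - 212798)/(422439 + (-350 + 154)) = (196666 - 212798)/(422439 - 196) = -16132/422243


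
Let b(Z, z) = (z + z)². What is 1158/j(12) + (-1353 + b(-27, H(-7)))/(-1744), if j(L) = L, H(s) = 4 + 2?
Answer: 169505/1744 ≈ 97.193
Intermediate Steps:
H(s) = 6
b(Z, z) = 4*z² (b(Z, z) = (2*z)² = 4*z²)
1158/j(12) + (-1353 + b(-27, H(-7)))/(-1744) = 1158/12 + (-1353 + 4*6²)/(-1744) = 1158*(1/12) + (-1353 + 4*36)*(-1/1744) = 193/2 + (-1353 + 144)*(-1/1744) = 193/2 - 1209*(-1/1744) = 193/2 + 1209/1744 = 169505/1744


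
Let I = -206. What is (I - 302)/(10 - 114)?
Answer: 127/26 ≈ 4.8846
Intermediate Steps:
(I - 302)/(10 - 114) = (-206 - 302)/(10 - 114) = -508/(-104) = -508*(-1/104) = 127/26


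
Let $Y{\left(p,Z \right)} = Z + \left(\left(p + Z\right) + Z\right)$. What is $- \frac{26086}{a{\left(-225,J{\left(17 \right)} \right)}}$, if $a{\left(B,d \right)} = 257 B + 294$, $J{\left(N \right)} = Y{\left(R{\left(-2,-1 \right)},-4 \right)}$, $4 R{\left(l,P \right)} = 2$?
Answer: $\frac{26086}{57531} \approx 0.45342$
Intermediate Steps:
$R{\left(l,P \right)} = \frac{1}{2}$ ($R{\left(l,P \right)} = \frac{1}{4} \cdot 2 = \frac{1}{2}$)
$Y{\left(p,Z \right)} = p + 3 Z$ ($Y{\left(p,Z \right)} = Z + \left(\left(Z + p\right) + Z\right) = Z + \left(p + 2 Z\right) = p + 3 Z$)
$J{\left(N \right)} = - \frac{23}{2}$ ($J{\left(N \right)} = \frac{1}{2} + 3 \left(-4\right) = \frac{1}{2} - 12 = - \frac{23}{2}$)
$a{\left(B,d \right)} = 294 + 257 B$
$- \frac{26086}{a{\left(-225,J{\left(17 \right)} \right)}} = - \frac{26086}{294 + 257 \left(-225\right)} = - \frac{26086}{294 - 57825} = - \frac{26086}{-57531} = \left(-26086\right) \left(- \frac{1}{57531}\right) = \frac{26086}{57531}$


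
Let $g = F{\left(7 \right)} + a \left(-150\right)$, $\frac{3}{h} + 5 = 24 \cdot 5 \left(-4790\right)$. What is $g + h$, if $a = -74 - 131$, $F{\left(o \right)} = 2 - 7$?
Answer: $\frac{17672379722}{574805} \approx 30745.0$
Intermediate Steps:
$h = - \frac{3}{574805}$ ($h = \frac{3}{-5 + 24 \cdot 5 \left(-4790\right)} = \frac{3}{-5 + 120 \left(-4790\right)} = \frac{3}{-5 - 574800} = \frac{3}{-574805} = 3 \left(- \frac{1}{574805}\right) = - \frac{3}{574805} \approx -5.2192 \cdot 10^{-6}$)
$F{\left(o \right)} = -5$
$a = -205$ ($a = -74 - 131 = -205$)
$g = 30745$ ($g = -5 - -30750 = -5 + 30750 = 30745$)
$g + h = 30745 - \frac{3}{574805} = \frac{17672379722}{574805}$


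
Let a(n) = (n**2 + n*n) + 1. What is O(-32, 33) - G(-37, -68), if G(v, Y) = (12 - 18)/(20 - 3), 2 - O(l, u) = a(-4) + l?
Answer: 23/17 ≈ 1.3529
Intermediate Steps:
a(n) = 1 + 2*n**2 (a(n) = (n**2 + n**2) + 1 = 2*n**2 + 1 = 1 + 2*n**2)
O(l, u) = -31 - l (O(l, u) = 2 - ((1 + 2*(-4)**2) + l) = 2 - ((1 + 2*16) + l) = 2 - ((1 + 32) + l) = 2 - (33 + l) = 2 + (-33 - l) = -31 - l)
G(v, Y) = -6/17
O(-32, 33) - G(-37, -68) = (-31 - 1*(-32)) - 1*(-6/17) = (-31 + 32) + 6/17 = 1 + 6/17 = 23/17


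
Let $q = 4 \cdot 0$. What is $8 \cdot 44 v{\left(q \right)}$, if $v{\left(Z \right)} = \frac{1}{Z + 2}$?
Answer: $176$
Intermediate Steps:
$q = 0$
$v{\left(Z \right)} = \frac{1}{2 + Z}$
$8 \cdot 44 v{\left(q \right)} = \frac{8 \cdot 44}{2 + 0} = \frac{352}{2} = 352 \cdot \frac{1}{2} = 176$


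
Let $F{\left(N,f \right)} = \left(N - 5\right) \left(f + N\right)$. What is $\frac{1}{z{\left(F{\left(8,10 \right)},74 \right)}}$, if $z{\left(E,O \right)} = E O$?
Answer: $\frac{1}{3996} \approx 0.00025025$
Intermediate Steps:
$F{\left(N,f \right)} = \left(-5 + N\right) \left(N + f\right)$
$\frac{1}{z{\left(F{\left(8,10 \right)},74 \right)}} = \frac{1}{\left(8^{2} - 40 - 50 + 8 \cdot 10\right) 74} = \frac{1}{\left(64 - 40 - 50 + 80\right) 74} = \frac{1}{54 \cdot 74} = \frac{1}{3996}$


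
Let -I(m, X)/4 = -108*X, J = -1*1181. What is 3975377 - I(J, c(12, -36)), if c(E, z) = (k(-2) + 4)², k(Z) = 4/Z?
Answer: 3973649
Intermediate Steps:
J = -1181
c(E, z) = 4 (c(E, z) = (4/(-2) + 4)² = (4*(-½) + 4)² = (-2 + 4)² = 2² = 4)
I(m, X) = 432*X (I(m, X) = -(-432)*X = 432*X)
3975377 - I(J, c(12, -36)) = 3975377 - 432*4 = 3975377 - 1*1728 = 3975377 - 1728 = 3973649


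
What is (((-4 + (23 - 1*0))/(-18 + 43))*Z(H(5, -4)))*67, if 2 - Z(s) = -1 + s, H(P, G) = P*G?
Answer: 29279/25 ≈ 1171.2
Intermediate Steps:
H(P, G) = G*P
Z(s) = 3 - s (Z(s) = 2 - (-1 + s) = 2 + (1 - s) = 3 - s)
(((-4 + (23 - 1*0))/(-18 + 43))*Z(H(5, -4)))*67 = (((-4 + (23 - 1*0))/(-18 + 43))*(3 - (-4)*5))*67 = (((-4 + (23 + 0))/25)*(3 - 1*(-20)))*67 = (((-4 + 23)*(1/25))*(3 + 20))*67 = ((19*(1/25))*23)*67 = ((19/25)*23)*67 = (437/25)*67 = 29279/25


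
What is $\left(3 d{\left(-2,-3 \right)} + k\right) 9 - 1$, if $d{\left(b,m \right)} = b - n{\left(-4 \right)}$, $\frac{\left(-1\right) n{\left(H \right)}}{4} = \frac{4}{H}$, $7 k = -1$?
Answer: $- \frac{1150}{7} \approx -164.29$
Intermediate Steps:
$k = - \frac{1}{7}$ ($k = \frac{1}{7} \left(-1\right) = - \frac{1}{7} \approx -0.14286$)
$n{\left(H \right)} = - \frac{16}{H}$ ($n{\left(H \right)} = - 4 \frac{4}{H} = - \frac{16}{H}$)
$d{\left(b,m \right)} = -4 + b$ ($d{\left(b,m \right)} = b - - \frac{16}{-4} = b - \left(-16\right) \left(- \frac{1}{4}\right) = b - 4 = -4 + b$)
$\left(3 d{\left(-2,-3 \right)} + k\right) 9 - 1 = \left(3 \left(-4 - 2\right) - \frac{1}{7}\right) 9 - 1 = \left(3 \left(-6\right) - \frac{1}{7}\right) 9 - 1 = \left(-18 - \frac{1}{7}\right) 9 - 1 = \left(- \frac{127}{7}\right) 9 - 1 = - \frac{1143}{7} - 1 = - \frac{1150}{7}$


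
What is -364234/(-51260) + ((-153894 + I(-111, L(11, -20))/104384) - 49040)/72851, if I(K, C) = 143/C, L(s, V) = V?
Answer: 7227321602139/1672985332480 ≈ 4.3200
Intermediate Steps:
-364234/(-51260) + ((-153894 + I(-111, L(11, -20))/104384) - 49040)/72851 = -364234/(-51260) + ((-153894 + (143/(-20))/104384) - 49040)/72851 = -364234*(-1/51260) + ((-153894 + (143*(-1/20))*(1/104384)) - 49040)*(1/72851) = 182117/25630 + ((-153894 - 143/20*1/104384) - 49040)*(1/72851) = 182117/25630 + ((-153894 - 143/2087680) - 49040)*(1/72851) = 182117/25630 + (-321281426063/2087680 - 49040)*(1/72851) = 182117/25630 - 423661253263/2087680*1/72851 = 182117/25630 - 423661253263/152089575680 = 7227321602139/1672985332480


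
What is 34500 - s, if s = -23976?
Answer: 58476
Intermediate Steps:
34500 - s = 34500 - 1*(-23976) = 34500 + 23976 = 58476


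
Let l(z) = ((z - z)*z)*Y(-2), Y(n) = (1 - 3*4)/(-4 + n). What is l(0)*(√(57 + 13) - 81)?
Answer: 0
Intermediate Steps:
Y(n) = -11/(-4 + n) (Y(n) = (1 - 12)/(-4 + n) = -11/(-4 + n))
l(z) = 0 (l(z) = ((z - z)*z)*(-11/(-4 - 2)) = (0*z)*(-11/(-6)) = 0*(-11*(-⅙)) = 0*(11/6) = 0)
l(0)*(√(57 + 13) - 81) = 0*(√(57 + 13) - 81) = 0*(√70 - 81) = 0*(-81 + √70) = 0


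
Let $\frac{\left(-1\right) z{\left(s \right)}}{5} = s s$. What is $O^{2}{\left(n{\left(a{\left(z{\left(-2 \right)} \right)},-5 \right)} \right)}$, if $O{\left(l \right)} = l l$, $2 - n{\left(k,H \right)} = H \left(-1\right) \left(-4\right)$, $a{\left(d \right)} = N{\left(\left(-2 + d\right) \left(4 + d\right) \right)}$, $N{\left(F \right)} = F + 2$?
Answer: $234256$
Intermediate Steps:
$z{\left(s \right)} = - 5 s^{2}$ ($z{\left(s \right)} = - 5 s s = - 5 s^{2}$)
$N{\left(F \right)} = 2 + F$
$a{\left(d \right)} = 2 + \left(-2 + d\right) \left(4 + d\right)$
$n{\left(k,H \right)} = 2 - 4 H$ ($n{\left(k,H \right)} = 2 - H \left(-1\right) \left(-4\right) = 2 - - H \left(-4\right) = 2 - 4 H$)
$O{\left(l \right)} = l^{2}$
$O^{2}{\left(n{\left(a{\left(z{\left(-2 \right)} \right)},-5 \right)} \right)} = \left(\left(2 - -20\right)^{2}\right)^{2} = \left(\left(2 + 20\right)^{2}\right)^{2} = \left(22^{2}\right)^{2} = 484^{2} = 234256$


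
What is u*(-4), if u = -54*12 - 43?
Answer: 2764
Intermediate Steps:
u = -691 (u = -648 - 43 = -691)
u*(-4) = -691*(-4) = 2764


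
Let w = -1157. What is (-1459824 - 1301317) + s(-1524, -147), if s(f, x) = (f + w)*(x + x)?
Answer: -1972927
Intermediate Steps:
s(f, x) = 2*x*(-1157 + f) (s(f, x) = (f - 1157)*(x + x) = (-1157 + f)*(2*x) = 2*x*(-1157 + f))
(-1459824 - 1301317) + s(-1524, -147) = (-1459824 - 1301317) + 2*(-147)*(-1157 - 1524) = -2761141 + 2*(-147)*(-2681) = -2761141 + 788214 = -1972927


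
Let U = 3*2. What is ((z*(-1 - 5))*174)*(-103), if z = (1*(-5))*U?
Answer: -3225960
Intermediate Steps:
U = 6
z = -30 (z = (1*(-5))*6 = -5*6 = -30)
((z*(-1 - 5))*174)*(-103) = (-30*(-1 - 5)*174)*(-103) = (-30*(-6)*174)*(-103) = (180*174)*(-103) = 31320*(-103) = -3225960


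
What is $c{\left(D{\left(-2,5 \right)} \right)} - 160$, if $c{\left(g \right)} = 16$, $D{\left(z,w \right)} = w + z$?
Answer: $-144$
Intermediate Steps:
$c{\left(D{\left(-2,5 \right)} \right)} - 160 = 16 - 160 = -144$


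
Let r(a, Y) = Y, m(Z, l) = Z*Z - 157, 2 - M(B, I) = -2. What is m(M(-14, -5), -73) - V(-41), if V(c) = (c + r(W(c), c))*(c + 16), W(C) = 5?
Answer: -2191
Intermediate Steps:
M(B, I) = 4 (M(B, I) = 2 - 1*(-2) = 2 + 2 = 4)
m(Z, l) = -157 + Z² (m(Z, l) = Z² - 157 = -157 + Z²)
V(c) = 2*c*(16 + c) (V(c) = (c + c)*(c + 16) = (2*c)*(16 + c) = 2*c*(16 + c))
m(M(-14, -5), -73) - V(-41) = (-157 + 4²) - 2*(-41)*(16 - 41) = (-157 + 16) - 2*(-41)*(-25) = -141 - 1*2050 = -141 - 2050 = -2191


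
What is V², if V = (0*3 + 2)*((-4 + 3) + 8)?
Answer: 196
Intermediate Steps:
V = 14 (V = (0 + 2)*(-1 + 8) = 2*7 = 14)
V² = 14² = 196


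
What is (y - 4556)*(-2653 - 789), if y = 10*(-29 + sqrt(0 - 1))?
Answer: 16679932 - 34420*I ≈ 1.668e+7 - 34420.0*I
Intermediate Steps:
y = -290 + 10*I (y = 10*(-29 + sqrt(-1)) = 10*(-29 + I) = -290 + 10*I ≈ -290.0 + 10.0*I)
(y - 4556)*(-2653 - 789) = ((-290 + 10*I) - 4556)*(-2653 - 789) = (-4846 + 10*I)*(-3442) = 16679932 - 34420*I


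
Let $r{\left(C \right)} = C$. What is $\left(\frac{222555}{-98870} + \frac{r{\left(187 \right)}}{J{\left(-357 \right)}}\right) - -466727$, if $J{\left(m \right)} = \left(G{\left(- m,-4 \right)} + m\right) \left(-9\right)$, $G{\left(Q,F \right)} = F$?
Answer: $\frac{29985074040301}{64245726} \approx 4.6673 \cdot 10^{5}$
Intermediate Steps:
$J{\left(m \right)} = 36 - 9 m$ ($J{\left(m \right)} = \left(-4 + m\right) \left(-9\right) = 36 - 9 m$)
$\left(\frac{222555}{-98870} + \frac{r{\left(187 \right)}}{J{\left(-357 \right)}}\right) - -466727 = \left(\frac{222555}{-98870} + \frac{187}{36 - -3213}\right) - -466727 = \left(222555 \left(- \frac{1}{98870}\right) + \frac{187}{36 + 3213}\right) + 466727 = \left(- \frac{44511}{19774} + \frac{187}{3249}\right) + 466727 = - \frac{140918501}{64245726} + 466727 = \frac{29985074040301}{64245726}$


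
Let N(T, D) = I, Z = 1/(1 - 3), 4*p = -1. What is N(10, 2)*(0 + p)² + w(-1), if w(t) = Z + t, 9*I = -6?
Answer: -37/24 ≈ -1.5417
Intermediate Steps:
p = -¼ (p = (¼)*(-1) = -¼ ≈ -0.25000)
I = -⅔ (I = (⅑)*(-6) = -⅔ ≈ -0.66667)
Z = -½ (Z = 1/(-2) = -½ ≈ -0.50000)
w(t) = -½ + t
N(T, D) = -⅔
N(10, 2)*(0 + p)² + w(-1) = -2*(0 - ¼)²/3 + (-½ - 1) = -2*(-¼)²/3 - 3/2 = -⅔*1/16 - 3/2 = -1/24 - 3/2 = -37/24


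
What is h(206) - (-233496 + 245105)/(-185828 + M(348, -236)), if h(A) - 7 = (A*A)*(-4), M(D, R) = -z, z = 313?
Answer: -31595003308/186141 ≈ -1.6974e+5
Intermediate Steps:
M(D, R) = -313 (M(D, R) = -1*313 = -313)
h(A) = 7 - 4*A² (h(A) = 7 + (A*A)*(-4) = 7 + A²*(-4) = 7 - 4*A²)
h(206) - (-233496 + 245105)/(-185828 + M(348, -236)) = (7 - 4*206²) - (-233496 + 245105)/(-185828 - 313) = (7 - 4*42436) - 11609/(-186141) = (7 - 169744) - 11609*(-1)/186141 = -169737 - 1*(-11609/186141) = -169737 + 11609/186141 = -31595003308/186141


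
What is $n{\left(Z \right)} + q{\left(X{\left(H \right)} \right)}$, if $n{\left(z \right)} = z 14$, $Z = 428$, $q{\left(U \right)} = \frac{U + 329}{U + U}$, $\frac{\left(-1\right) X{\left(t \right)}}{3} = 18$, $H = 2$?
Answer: $\frac{646861}{108} \approx 5989.5$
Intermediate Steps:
$X{\left(t \right)} = -54$ ($X{\left(t \right)} = \left(-3\right) 18 = -54$)
$q{\left(U \right)} = \frac{329 + U}{2 U}$
$n{\left(z \right)} = 14 z$
$n{\left(Z \right)} + q{\left(X{\left(H \right)} \right)} = 14 \cdot 428 + \frac{329 - 54}{2 \left(-54\right)} = 5992 + \frac{1}{2} \left(- \frac{1}{54}\right) 275 = 5992 - \frac{275}{108} = \frac{646861}{108}$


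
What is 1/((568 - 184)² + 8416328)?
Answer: 1/8563784 ≈ 1.1677e-7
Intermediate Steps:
1/((568 - 184)² + 8416328) = 1/(384² + 8416328) = 1/(147456 + 8416328) = 1/8563784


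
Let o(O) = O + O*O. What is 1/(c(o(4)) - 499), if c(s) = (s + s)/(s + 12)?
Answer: -4/1991 ≈ -0.0020090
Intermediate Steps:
o(O) = O + O²
c(s) = 2*s/(12 + s) (c(s) = (2*s)/(12 + s) = 2*s/(12 + s))
1/(c(o(4)) - 499) = 1/(2*(4*(1 + 4))/(12 + 4*(1 + 4)) - 499) = 1/(2*(4*5)/(12 + 4*5) - 499) = 1/(2*20/(12 + 20) - 499) = 1/(2*20/32 - 499) = 1/(2*20*(1/32) - 499) = 1/(5/4 - 499) = 1/(-1991/4) = -4/1991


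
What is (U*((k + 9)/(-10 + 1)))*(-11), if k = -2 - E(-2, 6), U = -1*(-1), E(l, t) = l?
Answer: 11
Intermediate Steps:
U = 1
k = 0 (k = -2 - 1*(-2) = -2 + 2 = 0)
(U*((k + 9)/(-10 + 1)))*(-11) = (1*((0 + 9)/(-10 + 1)))*(-11) = (1*(9/(-9)))*(-11) = (1*(9*(-⅑)))*(-11) = (1*(-1))*(-11) = -1*(-11) = 11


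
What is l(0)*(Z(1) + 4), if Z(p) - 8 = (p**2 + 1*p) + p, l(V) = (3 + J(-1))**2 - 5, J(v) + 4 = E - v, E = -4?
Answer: 165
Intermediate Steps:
J(v) = -8 - v (J(v) = -4 + (-4 - v) = -8 - v)
l(V) = 11 (l(V) = (3 + (-8 - 1*(-1)))**2 - 5 = (3 + (-8 + 1))**2 - 5 = (3 - 7)**2 - 5 = (-4)**2 - 5 = 16 - 5 = 11)
Z(p) = 8 + p**2 + 2*p (Z(p) = 8 + ((p**2 + 1*p) + p) = 8 + ((p**2 + p) + p) = 8 + ((p + p**2) + p) = 8 + (p**2 + 2*p) = 8 + p**2 + 2*p)
l(0)*(Z(1) + 4) = 11*((8 + 1**2 + 2*1) + 4) = 11*((8 + 1 + 2) + 4) = 11*(11 + 4) = 11*15 = 165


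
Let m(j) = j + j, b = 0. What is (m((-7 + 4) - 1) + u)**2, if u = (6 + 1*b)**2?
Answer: 784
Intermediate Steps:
m(j) = 2*j
u = 36 (u = (6 + 1*0)**2 = (6 + 0)**2 = 6**2 = 36)
(m((-7 + 4) - 1) + u)**2 = (2*((-7 + 4) - 1) + 36)**2 = (2*(-3 - 1) + 36)**2 = (2*(-4) + 36)**2 = (-8 + 36)**2 = 28**2 = 784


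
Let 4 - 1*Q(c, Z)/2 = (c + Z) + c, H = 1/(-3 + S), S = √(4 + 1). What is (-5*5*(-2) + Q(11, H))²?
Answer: 483/2 + 31*√5/2 ≈ 276.16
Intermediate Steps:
S = √5 ≈ 2.2361
H = 1/(-3 + √5) ≈ -1.3090
Q(c, Z) = 8 - 4*c - 2*Z (Q(c, Z) = 8 - 2*((c + Z) + c) = 8 - 2*((Z + c) + c) = 8 - 2*(Z + 2*c) = 8 + (-4*c - 2*Z) = 8 - 4*c - 2*Z)
(-5*5*(-2) + Q(11, H))² = (-5*5*(-2) + (8 - 4*11 - 2*(-¾ - √5/4)))² = (-25*(-2) + (8 - 44 + (3/2 + √5/2)))² = (50 + (-69/2 + √5/2))² = (31/2 + √5/2)²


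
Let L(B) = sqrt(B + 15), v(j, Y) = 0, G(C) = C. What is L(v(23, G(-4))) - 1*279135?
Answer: -279135 + sqrt(15) ≈ -2.7913e+5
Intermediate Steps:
L(B) = sqrt(15 + B)
L(v(23, G(-4))) - 1*279135 = sqrt(15 + 0) - 1*279135 = sqrt(15) - 279135 = -279135 + sqrt(15)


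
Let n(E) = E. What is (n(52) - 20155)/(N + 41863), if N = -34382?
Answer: -20103/7481 ≈ -2.6872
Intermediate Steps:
(n(52) - 20155)/(N + 41863) = (52 - 20155)/(-34382 + 41863) = -20103/7481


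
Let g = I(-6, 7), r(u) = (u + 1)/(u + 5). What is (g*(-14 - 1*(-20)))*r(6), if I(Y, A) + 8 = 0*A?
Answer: -336/11 ≈ -30.545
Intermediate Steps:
I(Y, A) = -8 (I(Y, A) = -8 + 0*A = -8 + 0 = -8)
r(u) = (1 + u)/(5 + u)
g = -8
(g*(-14 - 1*(-20)))*r(6) = (-8*(-14 - 1*(-20)))*((1 + 6)/(5 + 6)) = (-8*(-14 + 20))*(7/11) = (-8*6)*((1/11)*7) = -48*7/11 = -336/11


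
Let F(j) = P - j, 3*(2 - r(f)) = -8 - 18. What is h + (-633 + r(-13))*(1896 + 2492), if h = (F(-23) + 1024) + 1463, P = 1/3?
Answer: -8184865/3 ≈ -2.7283e+6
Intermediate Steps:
P = ⅓ ≈ 0.33333
r(f) = 32/3 (r(f) = 2 - (-8 - 18)/3 = 2 - ⅓*(-26) = 2 + 26/3 = 32/3)
F(j) = ⅓ - j
h = 7531/3 (h = ((⅓ - 1*(-23)) + 1024) + 1463 = ((⅓ + 23) + 1024) + 1463 = (70/3 + 1024) + 1463 = 3142/3 + 1463 = 7531/3 ≈ 2510.3)
h + (-633 + r(-13))*(1896 + 2492) = 7531/3 + (-633 + 32/3)*(1896 + 2492) = 7531/3 - 1867/3*4388 = 7531/3 - 8192396/3 = -8184865/3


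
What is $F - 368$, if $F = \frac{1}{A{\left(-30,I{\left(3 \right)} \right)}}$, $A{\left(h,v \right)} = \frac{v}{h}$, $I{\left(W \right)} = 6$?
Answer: $-373$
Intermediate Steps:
$F = -5$ ($F = \frac{1}{6 \frac{1}{-30}} = \frac{1}{6 \left(- \frac{1}{30}\right)} = \frac{1}{- \frac{1}{5}} = -5$)
$F - 368 = -5 - 368 = -373$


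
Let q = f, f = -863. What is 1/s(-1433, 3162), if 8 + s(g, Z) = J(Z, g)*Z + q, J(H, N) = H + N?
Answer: 1/5466227 ≈ 1.8294e-7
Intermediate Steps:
q = -863
s(g, Z) = -871 + Z*(Z + g) (s(g, Z) = -8 + ((Z + g)*Z - 863) = -8 + (Z*(Z + g) - 863) = -8 + (-863 + Z*(Z + g)) = -871 + Z*(Z + g))
1/s(-1433, 3162) = 1/(-871 + 3162*(3162 - 1433)) = 1/(-871 + 3162*1729) = 1/(-871 + 5467098) = 1/5466227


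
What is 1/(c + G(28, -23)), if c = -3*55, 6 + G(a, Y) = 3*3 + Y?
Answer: -1/185 ≈ -0.0054054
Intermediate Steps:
G(a, Y) = 3 + Y (G(a, Y) = -6 + (3*3 + Y) = -6 + (9 + Y) = 3 + Y)
c = -165
1/(c + G(28, -23)) = 1/(-165 + (3 - 23)) = 1/(-165 - 20) = 1/(-185) = -1/185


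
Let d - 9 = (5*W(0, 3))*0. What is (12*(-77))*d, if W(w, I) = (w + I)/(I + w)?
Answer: -8316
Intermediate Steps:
W(w, I) = 1 (W(w, I) = (I + w)/(I + w) = 1)
d = 9 (d = 9 + (5*1)*0 = 9 + 5*0 = 9 + 0 = 9)
(12*(-77))*d = (12*(-77))*9 = -924*9 = -8316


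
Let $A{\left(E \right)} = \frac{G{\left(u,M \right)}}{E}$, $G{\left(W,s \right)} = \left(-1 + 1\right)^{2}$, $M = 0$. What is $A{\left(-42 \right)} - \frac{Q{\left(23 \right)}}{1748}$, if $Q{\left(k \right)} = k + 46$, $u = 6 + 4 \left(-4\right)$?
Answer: $- \frac{3}{76} \approx -0.039474$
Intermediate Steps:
$u = -10$ ($u = 6 - 16 = -10$)
$Q{\left(k \right)} = 46 + k$
$G{\left(W,s \right)} = 0$ ($G{\left(W,s \right)} = 0^{2} = 0$)
$A{\left(E \right)} = 0$ ($A{\left(E \right)} = \frac{0}{E} = 0$)
$A{\left(-42 \right)} - \frac{Q{\left(23 \right)}}{1748} = 0 - \frac{46 + 23}{1748} = 0 - 69 \cdot \frac{1}{1748} = 0 - \frac{3}{76} = - \frac{3}{76}$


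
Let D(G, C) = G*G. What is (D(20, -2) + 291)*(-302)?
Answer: -208682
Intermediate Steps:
D(G, C) = G**2
(D(20, -2) + 291)*(-302) = (20**2 + 291)*(-302) = (400 + 291)*(-302) = 691*(-302) = -208682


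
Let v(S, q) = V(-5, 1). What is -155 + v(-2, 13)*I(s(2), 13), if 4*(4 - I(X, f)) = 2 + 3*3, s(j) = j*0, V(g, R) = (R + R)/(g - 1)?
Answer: -1865/12 ≈ -155.42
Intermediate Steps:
V(g, R) = 2*R/(-1 + g) (V(g, R) = (2*R)/(-1 + g) = 2*R/(-1 + g))
s(j) = 0
v(S, q) = -1/3 (v(S, q) = 2*1/(-1 - 5) = 2*1/(-6) = 2*1*(-1/6) = -1/3)
I(X, f) = 5/4 (I(X, f) = 4 - (2 + 3*3)/4 = 4 - (2 + 9)/4 = 4 - 1/4*11 = 4 - 11/4 = 5/4)
-155 + v(-2, 13)*I(s(2), 13) = -155 - 1/3*5/4 = -155 - 5/12 = -1865/12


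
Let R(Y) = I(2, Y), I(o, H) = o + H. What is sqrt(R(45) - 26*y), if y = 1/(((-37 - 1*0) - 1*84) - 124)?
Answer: sqrt(57705)/35 ≈ 6.8634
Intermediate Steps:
I(o, H) = H + o
R(Y) = 2 + Y (R(Y) = Y + 2 = 2 + Y)
y = -1/245 (y = 1/(((-37 + 0) - 84) - 124) = 1/((-37 - 84) - 124) = 1/(-121 - 124) = 1/(-245) = -1/245 ≈ -0.0040816)
sqrt(R(45) - 26*y) = sqrt((2 + 45) - 26*(-1/245)) = sqrt(47 + 26/245) = sqrt(11541/245) = sqrt(57705)/35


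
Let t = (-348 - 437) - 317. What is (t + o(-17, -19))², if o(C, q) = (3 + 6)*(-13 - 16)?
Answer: 1857769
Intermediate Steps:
o(C, q) = -261 (o(C, q) = 9*(-29) = -261)
t = -1102 (t = -785 - 317 = -1102)
(t + o(-17, -19))² = (-1102 - 261)² = (-1363)² = 1857769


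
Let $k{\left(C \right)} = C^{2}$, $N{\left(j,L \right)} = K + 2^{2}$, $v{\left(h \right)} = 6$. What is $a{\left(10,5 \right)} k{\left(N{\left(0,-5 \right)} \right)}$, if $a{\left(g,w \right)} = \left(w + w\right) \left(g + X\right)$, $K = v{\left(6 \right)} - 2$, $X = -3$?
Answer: $4480$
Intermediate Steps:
$K = 4$ ($K = 6 - 2 = 4$)
$a{\left(g,w \right)} = 2 w \left(-3 + g\right)$ ($a{\left(g,w \right)} = \left(w + w\right) \left(g - 3\right) = 2 w \left(-3 + g\right)$)
$N{\left(j,L \right)} = 8$ ($N{\left(j,L \right)} = 4 + 2^{2} = 4 + 4 = 8$)
$a{\left(10,5 \right)} k{\left(N{\left(0,-5 \right)} \right)} = 2 \cdot 5 \left(-3 + 10\right) 8^{2} = 2 \cdot 5 \cdot 7 \cdot 64 = 70 \cdot 64 = 4480$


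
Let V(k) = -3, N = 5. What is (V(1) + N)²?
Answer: 4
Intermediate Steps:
(V(1) + N)² = (-3 + 5)² = 2² = 4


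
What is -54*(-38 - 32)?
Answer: 3780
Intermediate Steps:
-54*(-38 - 32) = -54*(-70) = 3780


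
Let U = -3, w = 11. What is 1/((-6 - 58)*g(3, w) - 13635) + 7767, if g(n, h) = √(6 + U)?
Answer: 481297521348/61966979 + 64*√3/185900937 ≈ 7767.0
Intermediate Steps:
g(n, h) = √3 (g(n, h) = √(6 - 3) = √3)
1/((-6 - 58)*g(3, w) - 13635) + 7767 = 1/((-6 - 58)*√3 - 13635) + 7767 = 1/(-64*√3 - 13635) + 7767 = 1/(-13635 - 64*√3) + 7767 = 7767 + 1/(-13635 - 64*√3)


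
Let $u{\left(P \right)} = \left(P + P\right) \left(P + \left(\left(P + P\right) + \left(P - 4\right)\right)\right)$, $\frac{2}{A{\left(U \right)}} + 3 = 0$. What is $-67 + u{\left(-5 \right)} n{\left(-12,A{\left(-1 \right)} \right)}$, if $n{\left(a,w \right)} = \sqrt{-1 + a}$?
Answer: $-67 + 240 i \sqrt{13} \approx -67.0 + 865.33 i$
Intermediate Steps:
$A{\left(U \right)} = - \frac{2}{3}$ ($A{\left(U \right)} = \frac{2}{-3 + 0} = \frac{2}{-3} = 2 \left(- \frac{1}{3}\right) = - \frac{2}{3}$)
$u{\left(P \right)} = 2 P \left(-4 + 4 P\right)$ ($u{\left(P \right)} = 2 P \left(P + \left(2 P + \left(-4 + P\right)\right)\right) = 2 P \left(P + \left(-4 + 3 P\right)\right) = 2 P \left(-4 + 4 P\right)$)
$-67 + u{\left(-5 \right)} n{\left(-12,A{\left(-1 \right)} \right)} = -67 + 8 \left(-5\right) \left(-1 - 5\right) \sqrt{-1 - 12} = -67 + 8 \left(-5\right) \left(-6\right) \sqrt{-13} = -67 + 240 i \sqrt{13}$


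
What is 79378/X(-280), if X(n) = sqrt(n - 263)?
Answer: -79378*I*sqrt(543)/543 ≈ -3406.4*I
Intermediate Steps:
X(n) = sqrt(-263 + n)
79378/X(-280) = 79378/(sqrt(-263 - 280)) = 79378/(sqrt(-543)) = 79378/((I*sqrt(543))) = 79378*(-I*sqrt(543)/543) = -79378*I*sqrt(543)/543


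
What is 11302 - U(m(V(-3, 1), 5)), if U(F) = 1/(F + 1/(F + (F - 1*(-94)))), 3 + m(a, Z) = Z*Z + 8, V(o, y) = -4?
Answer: 52226388/4621 ≈ 11302.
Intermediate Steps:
m(a, Z) = 5 + Z² (m(a, Z) = -3 + (Z*Z + 8) = -3 + (Z² + 8) = -3 + (8 + Z²) = 5 + Z²)
U(F) = 1/(F + 1/(94 + 2*F)) (U(F) = 1/(F + 1/(F + (F + 94))) = 1/(F + 1/(F + (94 + F))) = 1/(F + 1/(94 + 2*F)))
11302 - U(m(V(-3, 1), 5)) = 11302 - 2*(47 + (5 + 5²))/(1 + 2*(5 + 5²)² + 94*(5 + 5²)) = 11302 - 2*(47 + (5 + 25))/(1 + 2*(5 + 25)² + 94*(5 + 25)) = 11302 - 2*(47 + 30)/(1 + 2*30² + 94*30) = 11302 - 2*77/(1 + 2*900 + 2820) = 11302 - 2*77/(1 + 1800 + 2820) = 11302 - 2*77/4621 = 11302 - 1*154/4621 = 11302 - 154/4621 = 52226388/4621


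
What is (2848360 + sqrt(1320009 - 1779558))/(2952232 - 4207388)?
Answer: -712090/313789 - 3*I*sqrt(51061)/1255156 ≈ -2.2693 - 0.00054009*I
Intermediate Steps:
(2848360 + sqrt(1320009 - 1779558))/(2952232 - 4207388) = (2848360 + sqrt(-459549))/(-1255156) = (2848360 + 3*I*sqrt(51061))*(-1/1255156) = -712090/313789 - 3*I*sqrt(51061)/1255156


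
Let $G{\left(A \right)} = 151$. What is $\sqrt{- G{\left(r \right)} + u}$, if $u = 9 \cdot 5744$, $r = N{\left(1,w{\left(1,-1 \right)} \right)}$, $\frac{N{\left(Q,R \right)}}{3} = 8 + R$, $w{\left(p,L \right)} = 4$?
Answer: $13 \sqrt{305} \approx 227.04$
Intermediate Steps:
$N{\left(Q,R \right)} = 24 + 3 R$ ($N{\left(Q,R \right)} = 3 \left(8 + R\right) = 24 + 3 R$)
$r = 36$ ($r = 24 + 3 \cdot 4 = 24 + 12 = 36$)
$u = 51696$
$\sqrt{- G{\left(r \right)} + u} = \sqrt{\left(-1\right) 151 + 51696} = \sqrt{-151 + 51696} = \sqrt{51545} = 13 \sqrt{305}$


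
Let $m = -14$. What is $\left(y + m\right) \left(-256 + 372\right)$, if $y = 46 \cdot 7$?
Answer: $35728$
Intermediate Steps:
$y = 322$
$\left(y + m\right) \left(-256 + 372\right) = \left(322 - 14\right) \left(-256 + 372\right) = 308 \cdot 116 = 35728$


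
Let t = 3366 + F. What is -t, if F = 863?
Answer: -4229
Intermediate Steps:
t = 4229 (t = 3366 + 863 = 4229)
-t = -1*4229 = -4229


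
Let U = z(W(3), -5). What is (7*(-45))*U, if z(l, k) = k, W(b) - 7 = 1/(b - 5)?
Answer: 1575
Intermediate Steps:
W(b) = 7 + 1/(-5 + b) (W(b) = 7 + 1/(b - 5) = 7 + 1/(-5 + b))
U = -5
(7*(-45))*U = (7*(-45))*(-5) = -315*(-5) = 1575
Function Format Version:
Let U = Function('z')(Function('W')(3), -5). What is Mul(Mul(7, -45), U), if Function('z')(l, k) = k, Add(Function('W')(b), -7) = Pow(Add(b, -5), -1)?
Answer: 1575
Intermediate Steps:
Function('W')(b) = Add(7, Pow(Add(-5, b), -1)) (Function('W')(b) = Add(7, Pow(Add(b, -5), -1)) = Add(7, Pow(Add(-5, b), -1)))
U = -5
Mul(Mul(7, -45), U) = Mul(Mul(7, -45), -5) = Mul(-315, -5) = 1575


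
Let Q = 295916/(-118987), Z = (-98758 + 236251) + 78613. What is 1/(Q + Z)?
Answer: 4103/886672714 ≈ 4.6274e-6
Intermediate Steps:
Z = 216106 (Z = 137493 + 78613 = 216106)
Q = -10204/4103 (Q = 295916*(-1/118987) = -10204/4103 ≈ -2.4870)
1/(Q + Z) = 1/(-10204/4103 + 216106) = 1/(886672714/4103) = 4103/886672714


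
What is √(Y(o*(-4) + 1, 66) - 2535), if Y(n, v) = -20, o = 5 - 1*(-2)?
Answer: I*√2555 ≈ 50.547*I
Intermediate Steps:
o = 7 (o = 5 + 2 = 7)
√(Y(o*(-4) + 1, 66) - 2535) = √(-20 - 2535) = √(-2555) = I*√2555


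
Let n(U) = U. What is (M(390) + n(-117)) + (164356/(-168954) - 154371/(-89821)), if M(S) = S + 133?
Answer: 3086309787331/7587808617 ≈ 406.75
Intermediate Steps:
M(S) = 133 + S
(M(390) + n(-117)) + (164356/(-168954) - 154371/(-89821)) = ((133 + 390) - 117) + (164356/(-168954) - 154371/(-89821)) = (523 - 117) + (164356*(-1/168954) - 154371*(-1/89821)) = 406 + (-82178/84477 + 154371/89821) = 406 + 5659488829/7587808617 = 3086309787331/7587808617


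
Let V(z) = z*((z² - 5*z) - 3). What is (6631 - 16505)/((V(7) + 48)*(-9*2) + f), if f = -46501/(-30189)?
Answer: 298086186/67878749 ≈ 4.3914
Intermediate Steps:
V(z) = z*(-3 + z² - 5*z)
f = 46501/30189 (f = -46501*(-1/30189) = 46501/30189 ≈ 1.5403)
(6631 - 16505)/((V(7) + 48)*(-9*2) + f) = (6631 - 16505)/((7*(-3 + 7² - 5*7) + 48)*(-9*2) + 46501/30189) = -9874/((7*(-3 + 49 - 35) + 48)*(-18) + 46501/30189) = -9874/((7*11 + 48)*(-18) + 46501/30189) = -9874/((77 + 48)*(-18) + 46501/30189) = -9874/(125*(-18) + 46501/30189) = -9874/(-2250 + 46501/30189) = -9874/(-67878749/30189) = -9874*(-30189/67878749) = 298086186/67878749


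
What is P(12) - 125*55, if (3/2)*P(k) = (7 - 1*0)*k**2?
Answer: -6203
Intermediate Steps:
P(k) = 14*k**2/3 (P(k) = 2*((7 - 1*0)*k**2)/3 = 2*((7 + 0)*k**2)/3 = 2*(7*k**2)/3 = 14*k**2/3)
P(12) - 125*55 = (14/3)*12**2 - 125*55 = (14/3)*144 - 6875 = 672 - 6875 = -6203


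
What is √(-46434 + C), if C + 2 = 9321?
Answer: I*√37115 ≈ 192.65*I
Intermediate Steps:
C = 9319 (C = -2 + 9321 = 9319)
√(-46434 + C) = √(-46434 + 9319) = √(-37115) = I*√37115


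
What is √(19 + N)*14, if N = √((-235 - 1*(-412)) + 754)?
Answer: 14*√(19 + 7*√19) ≈ 98.511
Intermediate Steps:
N = 7*√19 (N = √((-235 + 412) + 754) = √(177 + 754) = √931 = 7*√19 ≈ 30.512)
√(19 + N)*14 = √(19 + 7*√19)*14 = 14*√(19 + 7*√19)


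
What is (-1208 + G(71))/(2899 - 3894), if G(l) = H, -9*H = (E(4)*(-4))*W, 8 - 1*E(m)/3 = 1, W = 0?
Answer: 1208/995 ≈ 1.2141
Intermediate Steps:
E(m) = 21 (E(m) = 24 - 3*1 = 24 - 3 = 21)
H = 0 (H = -21*(-4)*0/9 = -(-28)*0/3 = -1/9*0 = 0)
G(l) = 0
(-1208 + G(71))/(2899 - 3894) = (-1208 + 0)/(2899 - 3894) = -1208/(-995) = -1208*(-1/995) = 1208/995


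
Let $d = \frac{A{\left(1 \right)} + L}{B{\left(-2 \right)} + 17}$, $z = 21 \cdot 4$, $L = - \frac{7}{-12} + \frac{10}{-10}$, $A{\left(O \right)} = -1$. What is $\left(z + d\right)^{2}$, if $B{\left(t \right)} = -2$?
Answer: $\frac{228100609}{32400} \approx 7040.1$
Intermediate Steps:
$L = - \frac{5}{12}$ ($L = \left(-7\right) \left(- \frac{1}{12}\right) + 10 \left(- \frac{1}{10}\right) = \frac{7}{12} - 1 = - \frac{5}{12} \approx -0.41667$)
$z = 84$
$d = - \frac{17}{180}$ ($d = \frac{-1 - \frac{5}{12}}{-2 + 17} = - \frac{17}{12 \cdot 15} = \left(- \frac{17}{12}\right) \frac{1}{15} = - \frac{17}{180} \approx -0.094444$)
$\left(z + d\right)^{2} = \left(84 - \frac{17}{180}\right)^{2} = \left(\frac{15103}{180}\right)^{2} = \frac{228100609}{32400}$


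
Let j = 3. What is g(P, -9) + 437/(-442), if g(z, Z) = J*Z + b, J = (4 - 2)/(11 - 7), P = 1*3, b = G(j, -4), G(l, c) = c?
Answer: -2097/221 ≈ -9.4887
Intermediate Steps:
b = -4
P = 3
J = ½ (J = 2/4 = 2*(¼) = ½ ≈ 0.50000)
g(z, Z) = -4 + Z/2 (g(z, Z) = Z/2 - 4 = -4 + Z/2)
g(P, -9) + 437/(-442) = (-4 + (½)*(-9)) + 437/(-442) = (-4 - 9/2) + 437*(-1/442) = -17/2 - 437/442 = -2097/221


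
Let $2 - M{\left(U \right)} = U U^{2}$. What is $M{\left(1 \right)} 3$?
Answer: $3$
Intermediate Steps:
$M{\left(U \right)} = 2 - U^{3}$ ($M{\left(U \right)} = 2 - U U^{2} = 2 - U^{3}$)
$M{\left(1 \right)} 3 = \left(2 - 1^{3}\right) 3 = \left(2 - 1\right) 3 = 1 \cdot 3 = 3$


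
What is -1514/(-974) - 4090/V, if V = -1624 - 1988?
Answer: 2363057/879522 ≈ 2.6868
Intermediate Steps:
V = -3612
-1514/(-974) - 4090/V = -1514/(-974) - 4090/(-3612) = -1514*(-1/974) - 4090*(-1/3612) = 757/487 + 2045/1806 = 2363057/879522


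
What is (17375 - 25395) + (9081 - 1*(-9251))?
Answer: 10312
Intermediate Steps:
(17375 - 25395) + (9081 - 1*(-9251)) = -8020 + (9081 + 9251) = -8020 + 18332 = 10312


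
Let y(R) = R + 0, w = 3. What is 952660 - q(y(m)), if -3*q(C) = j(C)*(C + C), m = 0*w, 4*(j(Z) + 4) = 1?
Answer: 952660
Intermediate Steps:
j(Z) = -15/4 (j(Z) = -4 + (1/4)*1 = -4 + 1/4 = -15/4)
m = 0 (m = 0*3 = 0)
y(R) = R
q(C) = 5*C/2 (q(C) = -(-5)*(C + C)/4 = -(-5)*2*C/4 = -(-5)*C/2 = 5*C/2)
952660 - q(y(m)) = 952660 - 5*0/2 = 952660 - 1*0 = 952660 + 0 = 952660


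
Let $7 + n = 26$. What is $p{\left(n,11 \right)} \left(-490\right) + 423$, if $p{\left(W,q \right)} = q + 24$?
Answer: $-16727$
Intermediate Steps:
$n = 19$ ($n = -7 + 26 = 19$)
$p{\left(W,q \right)} = 24 + q$
$p{\left(n,11 \right)} \left(-490\right) + 423 = \left(24 + 11\right) \left(-490\right) + 423 = 35 \left(-490\right) + 423 = -17150 + 423 = -16727$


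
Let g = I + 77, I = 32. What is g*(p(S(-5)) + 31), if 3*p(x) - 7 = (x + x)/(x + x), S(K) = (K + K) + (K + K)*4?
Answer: 11009/3 ≈ 3669.7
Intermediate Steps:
g = 109 (g = 32 + 77 = 109)
S(K) = 10*K (S(K) = 2*K + (2*K)*4 = 2*K + 8*K = 10*K)
p(x) = 8/3 (p(x) = 7/3 + ((x + x)/(x + x))/3 = 7/3 + ((2*x)/((2*x)))/3 = 7/3 + ((2*x)*(1/(2*x)))/3 = 7/3 + (⅓)*1 = 7/3 + ⅓ = 8/3)
g*(p(S(-5)) + 31) = 109*(8/3 + 31) = 109*(101/3) = 11009/3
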